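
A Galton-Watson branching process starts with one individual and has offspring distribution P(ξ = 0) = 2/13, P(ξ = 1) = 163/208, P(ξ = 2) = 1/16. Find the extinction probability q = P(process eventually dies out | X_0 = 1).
q = 1

Mean offspring μ = 0·2/13 + 1·163/208 + 2·1/16 = 189/208 ≤ 1. For μ ≤ 1 with offspring not concentrated at 1, the Galton-Watson process goes extinct almost surely, so q = 1.
(Algebraic check: The pgf is f(s) = 2/13 + 163/208·s + 1/16·s². The extinction probability q is the smallest fixed point of f in [0, 1]. Setting s = f(s):
  1/16·s² + (163/208 − 1)·s + 2/13 = 0
  1/16·s² − (2/13 + 1/16)·s + 2/13 = 0
which factors as (s − 1)·(1/16·s − 2/13) = 0, giving roots s = 1 and s = (2/13)/(1/16) = 32/13. Since 32/13 ≥ 1, the smallest root in [0, 1] is s = 1.)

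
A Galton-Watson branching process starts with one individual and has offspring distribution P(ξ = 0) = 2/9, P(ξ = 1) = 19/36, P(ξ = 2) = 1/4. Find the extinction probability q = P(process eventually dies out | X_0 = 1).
q = 8/9

The pgf is f(s) = 2/9 + 19/36·s + 1/4·s². The extinction probability q is the smallest fixed point of f in [0, 1]. Setting s = f(s):
  1/4·s² + (19/36 − 1)·s + 2/9 = 0
  1/4·s² − (2/9 + 1/4)·s + 2/9 = 0
which factors as (s − 1)·(1/4·s − 2/9) = 0, giving roots s = 1 and s = (2/9)/(1/4) = 8/9.
Mean offspring μ = 19/36 + 2·1/4 = 37/36 > 1 (supercritical), so q < 1. The extinction probability is the smaller root: q = (2/9)/(1/4) = 8/9.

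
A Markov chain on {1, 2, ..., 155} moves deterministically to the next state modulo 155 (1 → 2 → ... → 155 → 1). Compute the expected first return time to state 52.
E[T_52 | X_0 = 52] = 155

The chain cycles deterministically, so starting at state 52 it returns in exactly 155 steps. Equivalently, the stationary distribution is uniform π_j = 1/155 for every state j, so by Kac's formula E[T_52] = 1/π_52 = 155.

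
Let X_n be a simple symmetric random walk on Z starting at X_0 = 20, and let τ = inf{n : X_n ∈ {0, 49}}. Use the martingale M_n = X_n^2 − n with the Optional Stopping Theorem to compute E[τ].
E[τ] = 580

M_n = X_n^2 − n is a martingale (since E[X_{n+1}^2 | F_n] = X_n^2 + 1). By OST (τ has finite mean in a bounded region), E[M_τ] = E[M_0] = X_0^2 − 0 = 20^2 = 400. Also E[M_τ] = E[X_τ^2] − E[τ]. The walk exits at 0 or 49, with P(hit 49 first) = 20/49, so E[X_τ^2] = 49^2 · 20/49 + 0 = 980. Thus E[τ] = E[X_τ^2] − E[M_τ] = 980 − 400 = 580 = 20(49 − 20) = 580.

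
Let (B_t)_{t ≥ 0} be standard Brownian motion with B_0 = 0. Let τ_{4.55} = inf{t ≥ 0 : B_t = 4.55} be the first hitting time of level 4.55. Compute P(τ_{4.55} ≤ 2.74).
P(τ_{4.55} ≤ 2.74) = 2(1 − Φ(4.55/√2.74)) = 2(1 − Φ(2.7488)) ≈ 0.0060

By the reflection principle for standard BM, P(τ_b ≤ t) = 2 · P(B_t ≥ b). Since B_t ~ N(0, t), P(B_t ≥ 4.55) = 1 − Φ(4.55/√t) = 1 − Φ(4.55/√2.74) = 1 − Φ(2.7488) ≈ 0.00299. Doubling: P(τ_{4.55} ≤ 2.74) ≈ 2 · 0.00299 = 0.00598 ≈ 0.0060.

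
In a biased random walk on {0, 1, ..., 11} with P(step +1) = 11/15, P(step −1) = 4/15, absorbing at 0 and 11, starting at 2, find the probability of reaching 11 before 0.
P(hit 11 before 0) = (1 − (4/11)^2) / (1 − (4/11)^11) = 35369215365/40758210901

Let u_k denote P(reach 11 before 0 | start at k). Boundary: u_0 = 0, u_11 = 1. Recurrence: u_k = 11/15·u_{k+1} + 4/15·u_{k-1} for 1 ≤ k ≤ 10. Try u_k = A + B·r^k with r = q/p = (4/15)/(11/15) = 4/11. Substitution satisfies the recurrence; boundary conditions give:
  u_k = (1 − r^k) / (1 − r^N) = (1 − (4/11)^2) / (1 − (4/11)^11) = 35369215365/40758210901.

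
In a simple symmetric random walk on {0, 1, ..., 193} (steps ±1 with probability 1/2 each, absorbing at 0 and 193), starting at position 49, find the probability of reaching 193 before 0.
P(hit 193 before 0) = 49/193

Let u_k = P(hit 193 before 0 | start at k). Then u_0 = 0, u_193 = 1, and u_k = u_{k-1}/2 + u_{k+1}/2 for 1 ≤ k ≤ 192. This harmonic recurrence is solved by u_k = k/193, giving u_49 = 49/193.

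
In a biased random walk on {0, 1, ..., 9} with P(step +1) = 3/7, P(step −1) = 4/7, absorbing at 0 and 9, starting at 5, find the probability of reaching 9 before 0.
P(hit 9 before 0) = (1 − (4/3)^5) / (1 − (4/3)^9) = 63261/242461

Let u_k denote P(reach 9 before 0 | start at k). Boundary: u_0 = 0, u_9 = 1. Recurrence: u_k = 3/7·u_{k+1} + 4/7·u_{k-1} for 1 ≤ k ≤ 8. Try u_k = A + B·r^k with r = q/p = (4/7)/(3/7) = 4/3. Substitution satisfies the recurrence; boundary conditions give:
  u_k = (1 − r^k) / (1 − r^N) = (1 − (4/3)^5) / (1 − (4/3)^9) = 63261/242461.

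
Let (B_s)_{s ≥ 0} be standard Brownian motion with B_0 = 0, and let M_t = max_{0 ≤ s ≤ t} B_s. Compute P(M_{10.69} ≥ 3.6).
P(M_{10.69} ≥ 3.6) = 2·P(B_{10.69} ≥ 3.6) = 2(1 − Φ(3.6/√10.69)) ≈ 0.2709

By the reflection principle for Brownian motion, P(M_t ≥ a) = 2 · P(B_t ≥ a) for a ≥ 0. Since B_t ~ N(0, t), P(B_t ≥ 3.6) = 1 − Φ(3.6/√t) = 1 − Φ(3.6/√10.69) = 1 − Φ(1.1011). So
  P(M_{10.69} ≥ 3.6) = 2(1 − Φ(1.1011)) ≈ 0.2709.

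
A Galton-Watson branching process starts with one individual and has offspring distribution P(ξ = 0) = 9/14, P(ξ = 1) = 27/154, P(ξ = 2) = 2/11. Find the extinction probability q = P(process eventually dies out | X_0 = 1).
q = 1

Mean offspring μ = 0·9/14 + 1·27/154 + 2·2/11 = 83/154 ≤ 1. For μ ≤ 1 with offspring not concentrated at 1, the Galton-Watson process goes extinct almost surely, so q = 1.
(Algebraic check: The pgf is f(s) = 9/14 + 27/154·s + 2/11·s². The extinction probability q is the smallest fixed point of f in [0, 1]. Setting s = f(s):
  2/11·s² + (27/154 − 1)·s + 9/14 = 0
  2/11·s² − (9/14 + 2/11)·s + 9/14 = 0
which factors as (s − 1)·(2/11·s − 9/14) = 0, giving roots s = 1 and s = (9/14)/(2/11) = 99/28. Since 99/28 ≥ 1, the smallest root in [0, 1] is s = 1.)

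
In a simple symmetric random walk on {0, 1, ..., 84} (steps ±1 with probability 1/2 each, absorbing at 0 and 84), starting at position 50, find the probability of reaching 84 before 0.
P(hit 84 before 0) = 50/84 = 25/42

Let u_k = P(hit 84 before 0 | start at k). Then u_0 = 0, u_84 = 1, and u_k = u_{k-1}/2 + u_{k+1}/2 for 1 ≤ k ≤ 83. This harmonic recurrence is solved by u_k = k/84, giving u_50 = 50/84 = 25/42.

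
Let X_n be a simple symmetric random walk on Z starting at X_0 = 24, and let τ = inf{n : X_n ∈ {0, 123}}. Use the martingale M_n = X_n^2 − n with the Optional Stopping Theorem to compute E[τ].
E[τ] = 2376

M_n = X_n^2 − n is a martingale (since E[X_{n+1}^2 | F_n] = X_n^2 + 1). By OST (τ has finite mean in a bounded region), E[M_τ] = E[M_0] = X_0^2 − 0 = 24^2 = 576. Also E[M_τ] = E[X_τ^2] − E[τ]. The walk exits at 0 or 123, with P(hit 123 first) = 24/123, so E[X_τ^2] = 123^2 · 24/123 + 0 = 2952. Thus E[τ] = E[X_τ^2] − E[M_τ] = 2952 − 576 = 2376 = 24(123 − 24) = 2376.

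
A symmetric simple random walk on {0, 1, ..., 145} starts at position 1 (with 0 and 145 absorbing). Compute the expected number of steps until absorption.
E[τ | X_0 = 1] = 144

Let v_k = E[τ | X_0 = k]. Boundary: v_0 = v_145 = 0. Recurrence: v_k = 1 + (v_{k-1} + v_{k+1})/2 for 1 ≤ k ≤ 144. The particular solution to v_k − (v_{k-1} + v_{k+1})/2 = 1 is v_k = −k^2. Adding homogeneous solution A + B k and matching boundaries gives v_k = k (145 − k). Substituting k = 1: v_1 = 1 · 144 = 144.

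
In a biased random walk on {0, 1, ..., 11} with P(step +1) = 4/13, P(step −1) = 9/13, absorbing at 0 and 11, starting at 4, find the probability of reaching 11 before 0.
P(hit 11 before 0) = (1 − (9/4)^4) / (1 − (9/4)^11) = 20660224/6275373061

Let u_k denote P(reach 11 before 0 | start at k). Boundary: u_0 = 0, u_11 = 1. Recurrence: u_k = 4/13·u_{k+1} + 9/13·u_{k-1} for 1 ≤ k ≤ 10. Try u_k = A + B·r^k with r = q/p = (9/13)/(4/13) = 9/4. Substitution satisfies the recurrence; boundary conditions give:
  u_k = (1 − r^k) / (1 − r^N) = (1 − (9/4)^4) / (1 − (9/4)^11) = 20660224/6275373061.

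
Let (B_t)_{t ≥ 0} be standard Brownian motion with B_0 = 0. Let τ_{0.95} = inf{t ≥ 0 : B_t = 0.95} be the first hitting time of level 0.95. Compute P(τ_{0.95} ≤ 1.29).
P(τ_{0.95} ≤ 1.29) = 2(1 − Φ(0.95/√1.29)) = 2(1 − Φ(0.8364)) ≈ 0.4029

By the reflection principle for standard BM, P(τ_b ≤ t) = 2 · P(B_t ≥ b). Since B_t ~ N(0, t), P(B_t ≥ 0.95) = 1 − Φ(0.95/√t) = 1 − Φ(0.95/√1.29) = 1 − Φ(0.8364) ≈ 0.20146. Doubling: P(τ_{0.95} ≤ 1.29) ≈ 2 · 0.20146 = 0.40292 ≈ 0.4029.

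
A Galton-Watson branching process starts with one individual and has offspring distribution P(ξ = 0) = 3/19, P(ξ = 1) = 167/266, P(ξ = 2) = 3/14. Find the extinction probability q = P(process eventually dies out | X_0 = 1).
q = 14/19

The pgf is f(s) = 3/19 + 167/266·s + 3/14·s². The extinction probability q is the smallest fixed point of f in [0, 1]. Setting s = f(s):
  3/14·s² + (167/266 − 1)·s + 3/19 = 0
  3/14·s² − (3/19 + 3/14)·s + 3/19 = 0
which factors as (s − 1)·(3/14·s − 3/19) = 0, giving roots s = 1 and s = (3/19)/(3/14) = 14/19.
Mean offspring μ = 167/266 + 2·3/14 = 281/266 > 1 (supercritical), so q < 1. The extinction probability is the smaller root: q = (3/19)/(3/14) = 14/19.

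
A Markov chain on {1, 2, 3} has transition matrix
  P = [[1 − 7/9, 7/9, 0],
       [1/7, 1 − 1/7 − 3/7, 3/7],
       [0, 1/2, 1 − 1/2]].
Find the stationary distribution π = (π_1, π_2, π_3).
π = (9/100, 49/100, 21/50)

This is a birth-death chain on three states, which satisfies detailed balance: π_1 · P_{12} = π_2 · P_{21} and π_2 · P_{23} = π_3 · P_{32}.
From π_1 · 7/9 = π_2 · 1/7: π_2/π_1 = (7/9)/(1/7) = 49/9.
From π_2 · 3/7 = π_3 · 1/2: π_3/π_2 = (3/7)/(1/2) = 6/7.
Take π_1 proportional to 1; then unnormalized π = (1, 49/9, 14/3). Normalize by dividing by the sum 100/9:
  π = (9/100, 49/100, 21/50).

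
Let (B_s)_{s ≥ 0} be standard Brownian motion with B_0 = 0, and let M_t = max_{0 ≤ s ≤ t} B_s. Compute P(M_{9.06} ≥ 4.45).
P(M_{9.06} ≥ 4.45) = 2·P(B_{9.06} ≥ 4.45) = 2(1 − Φ(4.45/√9.06)) ≈ 0.1393

By the reflection principle for Brownian motion, P(M_t ≥ a) = 2 · P(B_t ≥ a) for a ≥ 0. Since B_t ~ N(0, t), P(B_t ≥ 4.45) = 1 − Φ(4.45/√t) = 1 − Φ(4.45/√9.06) = 1 − Φ(1.4784). So
  P(M_{9.06} ≥ 4.45) = 2(1 − Φ(1.4784)) ≈ 0.1393.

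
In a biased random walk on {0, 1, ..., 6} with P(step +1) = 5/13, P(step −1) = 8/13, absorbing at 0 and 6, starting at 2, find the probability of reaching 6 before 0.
P(hit 6 before 0) = (1 − (8/5)^2) / (1 − (8/5)^6) = 625/6321

Let u_k denote P(reach 6 before 0 | start at k). Boundary: u_0 = 0, u_6 = 1. Recurrence: u_k = 5/13·u_{k+1} + 8/13·u_{k-1} for 1 ≤ k ≤ 5. Try u_k = A + B·r^k with r = q/p = (8/13)/(5/13) = 8/5. Substitution satisfies the recurrence; boundary conditions give:
  u_k = (1 − r^k) / (1 − r^N) = (1 − (8/5)^2) / (1 − (8/5)^6) = 625/6321.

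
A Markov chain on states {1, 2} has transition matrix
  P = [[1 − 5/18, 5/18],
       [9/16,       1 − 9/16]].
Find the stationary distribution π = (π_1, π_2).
π_1 = 81/121, π_2 = 40/121

Solve πP = π with π_1 + π_2 = 1. From πP = π: π_1 · (1 − 5/18) + π_2 · 9/16 = π_1 ⇒ π_2 · 9/16 = π_1 · 5/18 ⇒ π_2/π_1 = (5/18)/(9/16) = 40/81. Together with π_1 + π_2 = 1:
  π_1 = (9/16)/(5/18 + 9/16) = (9/16)/(121/144) = 81/121,
  π_2 = (5/18)/(5/18 + 9/16) = (5/18)/(121/144) = 40/121.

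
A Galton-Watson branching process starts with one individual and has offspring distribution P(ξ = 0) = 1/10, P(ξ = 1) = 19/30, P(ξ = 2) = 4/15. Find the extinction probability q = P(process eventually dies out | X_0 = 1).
q = 3/8

The pgf is f(s) = 1/10 + 19/30·s + 4/15·s². The extinction probability q is the smallest fixed point of f in [0, 1]. Setting s = f(s):
  4/15·s² + (19/30 − 1)·s + 1/10 = 0
  4/15·s² − (1/10 + 4/15)·s + 1/10 = 0
which factors as (s − 1)·(4/15·s − 1/10) = 0, giving roots s = 1 and s = (1/10)/(4/15) = 3/8.
Mean offspring μ = 19/30 + 2·4/15 = 7/6 > 1 (supercritical), so q < 1. The extinction probability is the smaller root: q = (1/10)/(4/15) = 3/8.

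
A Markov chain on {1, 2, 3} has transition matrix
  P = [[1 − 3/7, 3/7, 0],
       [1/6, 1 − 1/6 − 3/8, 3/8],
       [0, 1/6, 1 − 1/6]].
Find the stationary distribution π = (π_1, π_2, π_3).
π = (14/131, 36/131, 81/131)

This is a birth-death chain on three states, which satisfies detailed balance: π_1 · P_{12} = π_2 · P_{21} and π_2 · P_{23} = π_3 · P_{32}.
From π_1 · 3/7 = π_2 · 1/6: π_2/π_1 = (3/7)/(1/6) = 18/7.
From π_2 · 3/8 = π_3 · 1/6: π_3/π_2 = (3/8)/(1/6) = 9/4.
Take π_1 proportional to 1; then unnormalized π = (1, 18/7, 81/14). Normalize by dividing by the sum 131/14:
  π = (14/131, 36/131, 81/131).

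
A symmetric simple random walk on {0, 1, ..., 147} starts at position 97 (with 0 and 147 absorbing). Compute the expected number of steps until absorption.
E[τ | X_0 = 97] = 4850

Let v_k = E[τ | X_0 = k]. Boundary: v_0 = v_147 = 0. Recurrence: v_k = 1 + (v_{k-1} + v_{k+1})/2 for 1 ≤ k ≤ 146. The particular solution to v_k − (v_{k-1} + v_{k+1})/2 = 1 is v_k = −k^2. Adding homogeneous solution A + B k and matching boundaries gives v_k = k (147 − k). Substituting k = 97: v_97 = 97 · 50 = 4850.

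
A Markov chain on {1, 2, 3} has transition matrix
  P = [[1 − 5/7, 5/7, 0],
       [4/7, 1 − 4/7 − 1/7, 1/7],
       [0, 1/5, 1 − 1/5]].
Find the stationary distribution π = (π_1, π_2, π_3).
π = (7/22, 35/88, 25/88)

This is a birth-death chain on three states, which satisfies detailed balance: π_1 · P_{12} = π_2 · P_{21} and π_2 · P_{23} = π_3 · P_{32}.
From π_1 · 5/7 = π_2 · 4/7: π_2/π_1 = (5/7)/(4/7) = 5/4.
From π_2 · 1/7 = π_3 · 1/5: π_3/π_2 = (1/7)/(1/5) = 5/7.
Take π_1 proportional to 1; then unnormalized π = (1, 5/4, 25/28). Normalize by dividing by the sum 22/7:
  π = (7/22, 35/88, 25/88).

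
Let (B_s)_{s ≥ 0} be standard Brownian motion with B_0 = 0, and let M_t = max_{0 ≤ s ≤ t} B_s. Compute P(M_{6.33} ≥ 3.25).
P(M_{6.33} ≥ 3.25) = 2·P(B_{6.33} ≥ 3.25) = 2(1 − Φ(3.25/√6.33)) ≈ 0.1964

By the reflection principle for Brownian motion, P(M_t ≥ a) = 2 · P(B_t ≥ a) for a ≥ 0. Since B_t ~ N(0, t), P(B_t ≥ 3.25) = 1 − Φ(3.25/√t) = 1 − Φ(3.25/√6.33) = 1 − Φ(1.2918). So
  P(M_{6.33} ≥ 3.25) = 2(1 − Φ(1.2918)) ≈ 0.1964.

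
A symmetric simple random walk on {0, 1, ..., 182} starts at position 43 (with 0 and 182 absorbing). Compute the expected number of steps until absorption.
E[τ | X_0 = 43] = 5977

Let v_k = E[τ | X_0 = k]. Boundary: v_0 = v_182 = 0. Recurrence: v_k = 1 + (v_{k-1} + v_{k+1})/2 for 1 ≤ k ≤ 181. The particular solution to v_k − (v_{k-1} + v_{k+1})/2 = 1 is v_k = −k^2. Adding homogeneous solution A + B k and matching boundaries gives v_k = k (182 − k). Substituting k = 43: v_43 = 43 · 139 = 5977.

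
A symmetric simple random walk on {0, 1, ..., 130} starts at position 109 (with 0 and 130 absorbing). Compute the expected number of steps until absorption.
E[τ | X_0 = 109] = 2289

Let v_k = E[τ | X_0 = k]. Boundary: v_0 = v_130 = 0. Recurrence: v_k = 1 + (v_{k-1} + v_{k+1})/2 for 1 ≤ k ≤ 129. The particular solution to v_k − (v_{k-1} + v_{k+1})/2 = 1 is v_k = −k^2. Adding homogeneous solution A + B k and matching boundaries gives v_k = k (130 − k). Substituting k = 109: v_109 = 109 · 21 = 2289.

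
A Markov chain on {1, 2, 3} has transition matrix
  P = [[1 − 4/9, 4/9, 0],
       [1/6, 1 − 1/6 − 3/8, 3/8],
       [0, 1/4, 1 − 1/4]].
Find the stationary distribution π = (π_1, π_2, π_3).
π = (3/23, 8/23, 12/23)

This is a birth-death chain on three states, which satisfies detailed balance: π_1 · P_{12} = π_2 · P_{21} and π_2 · P_{23} = π_3 · P_{32}.
From π_1 · 4/9 = π_2 · 1/6: π_2/π_1 = (4/9)/(1/6) = 8/3.
From π_2 · 3/8 = π_3 · 1/4: π_3/π_2 = (3/8)/(1/4) = 3/2.
Take π_1 proportional to 1; then unnormalized π = (1, 8/3, 4). Normalize by dividing by the sum 23/3:
  π = (3/23, 8/23, 12/23).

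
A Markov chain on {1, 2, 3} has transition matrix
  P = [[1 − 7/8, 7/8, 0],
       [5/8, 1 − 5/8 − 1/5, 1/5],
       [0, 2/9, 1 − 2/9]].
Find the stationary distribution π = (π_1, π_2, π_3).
π = (50/183, 70/183, 21/61)

This is a birth-death chain on three states, which satisfies detailed balance: π_1 · P_{12} = π_2 · P_{21} and π_2 · P_{23} = π_3 · P_{32}.
From π_1 · 7/8 = π_2 · 5/8: π_2/π_1 = (7/8)/(5/8) = 7/5.
From π_2 · 1/5 = π_3 · 2/9: π_3/π_2 = (1/5)/(2/9) = 9/10.
Take π_1 proportional to 1; then unnormalized π = (1, 7/5, 63/50). Normalize by dividing by the sum 183/50:
  π = (50/183, 70/183, 21/61).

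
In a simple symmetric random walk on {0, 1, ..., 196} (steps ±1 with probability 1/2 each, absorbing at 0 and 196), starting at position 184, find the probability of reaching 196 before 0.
P(hit 196 before 0) = 184/196 = 46/49

Let u_k = P(hit 196 before 0 | start at k). Then u_0 = 0, u_196 = 1, and u_k = u_{k-1}/2 + u_{k+1}/2 for 1 ≤ k ≤ 195. This harmonic recurrence is solved by u_k = k/196, giving u_184 = 184/196 = 46/49.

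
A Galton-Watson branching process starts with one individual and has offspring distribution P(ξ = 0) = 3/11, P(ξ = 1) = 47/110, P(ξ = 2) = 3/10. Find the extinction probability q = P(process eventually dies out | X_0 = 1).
q = 10/11

The pgf is f(s) = 3/11 + 47/110·s + 3/10·s². The extinction probability q is the smallest fixed point of f in [0, 1]. Setting s = f(s):
  3/10·s² + (47/110 − 1)·s + 3/11 = 0
  3/10·s² − (3/11 + 3/10)·s + 3/11 = 0
which factors as (s − 1)·(3/10·s − 3/11) = 0, giving roots s = 1 and s = (3/11)/(3/10) = 10/11.
Mean offspring μ = 47/110 + 2·3/10 = 113/110 > 1 (supercritical), so q < 1. The extinction probability is the smaller root: q = (3/11)/(3/10) = 10/11.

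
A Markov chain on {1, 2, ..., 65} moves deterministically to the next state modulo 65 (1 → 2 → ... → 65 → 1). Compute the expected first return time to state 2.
E[T_2 | X_0 = 2] = 65

The chain cycles deterministically, so starting at state 2 it returns in exactly 65 steps. Equivalently, the stationary distribution is uniform π_j = 1/65 for every state j, so by Kac's formula E[T_2] = 1/π_2 = 65.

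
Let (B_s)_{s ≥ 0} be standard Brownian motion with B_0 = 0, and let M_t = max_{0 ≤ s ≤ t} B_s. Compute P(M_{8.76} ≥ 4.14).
P(M_{8.76} ≥ 4.14) = 2·P(B_{8.76} ≥ 4.14) = 2(1 − Φ(4.14/√8.76)) ≈ 0.1619

By the reflection principle for Brownian motion, P(M_t ≥ a) = 2 · P(B_t ≥ a) for a ≥ 0. Since B_t ~ N(0, t), P(B_t ≥ 4.14) = 1 − Φ(4.14/√t) = 1 − Φ(4.14/√8.76) = 1 − Φ(1.3988). So
  P(M_{8.76} ≥ 4.14) = 2(1 − Φ(1.3988)) ≈ 0.1619.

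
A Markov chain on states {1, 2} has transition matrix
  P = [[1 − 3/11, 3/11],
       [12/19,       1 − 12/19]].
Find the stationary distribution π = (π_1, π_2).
π_1 = 44/63, π_2 = 19/63

Solve πP = π with π_1 + π_2 = 1. From πP = π: π_1 · (1 − 3/11) + π_2 · 12/19 = π_1 ⇒ π_2 · 12/19 = π_1 · 3/11 ⇒ π_2/π_1 = (3/11)/(12/19) = 19/44. Together with π_1 + π_2 = 1:
  π_1 = (12/19)/(3/11 + 12/19) = (12/19)/(189/209) = 44/63,
  π_2 = (3/11)/(3/11 + 12/19) = (3/11)/(189/209) = 19/63.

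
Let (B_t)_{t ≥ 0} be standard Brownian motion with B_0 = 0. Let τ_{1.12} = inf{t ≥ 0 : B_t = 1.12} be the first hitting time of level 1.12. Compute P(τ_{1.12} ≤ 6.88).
P(τ_{1.12} ≤ 6.88) = 2(1 − Φ(1.12/√6.88)) = 2(1 − Φ(0.4270)) ≈ 0.6694

By the reflection principle for standard BM, P(τ_b ≤ t) = 2 · P(B_t ≥ b). Since B_t ~ N(0, t), P(B_t ≥ 1.12) = 1 − Φ(1.12/√t) = 1 − Φ(1.12/√6.88) = 1 − Φ(0.4270) ≈ 0.33469. Doubling: P(τ_{1.12} ≤ 6.88) ≈ 2 · 0.33469 = 0.66938 ≈ 0.6694.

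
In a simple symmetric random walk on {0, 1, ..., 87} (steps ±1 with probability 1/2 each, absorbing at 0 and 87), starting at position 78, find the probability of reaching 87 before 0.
P(hit 87 before 0) = 78/87 = 26/29

Let u_k = P(hit 87 before 0 | start at k). Then u_0 = 0, u_87 = 1, and u_k = u_{k-1}/2 + u_{k+1}/2 for 1 ≤ k ≤ 86. This harmonic recurrence is solved by u_k = k/87, giving u_78 = 78/87 = 26/29.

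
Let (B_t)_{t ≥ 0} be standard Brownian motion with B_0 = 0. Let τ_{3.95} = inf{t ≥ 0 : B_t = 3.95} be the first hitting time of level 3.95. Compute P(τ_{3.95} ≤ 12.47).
P(τ_{3.95} ≤ 12.47) = 2(1 − Φ(3.95/√12.47)) = 2(1 − Φ(1.1186)) ≈ 0.2633

By the reflection principle for standard BM, P(τ_b ≤ t) = 2 · P(B_t ≥ b). Since B_t ~ N(0, t), P(B_t ≥ 3.95) = 1 − Φ(3.95/√t) = 1 − Φ(3.95/√12.47) = 1 − Φ(1.1186) ≈ 0.13166. Doubling: P(τ_{3.95} ≤ 12.47) ≈ 2 · 0.13166 = 0.26332 ≈ 0.2633.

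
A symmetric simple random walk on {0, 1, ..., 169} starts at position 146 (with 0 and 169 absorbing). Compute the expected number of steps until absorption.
E[τ | X_0 = 146] = 3358

Let v_k = E[τ | X_0 = k]. Boundary: v_0 = v_169 = 0. Recurrence: v_k = 1 + (v_{k-1} + v_{k+1})/2 for 1 ≤ k ≤ 168. The particular solution to v_k − (v_{k-1} + v_{k+1})/2 = 1 is v_k = −k^2. Adding homogeneous solution A + B k and matching boundaries gives v_k = k (169 − k). Substituting k = 146: v_146 = 146 · 23 = 3358.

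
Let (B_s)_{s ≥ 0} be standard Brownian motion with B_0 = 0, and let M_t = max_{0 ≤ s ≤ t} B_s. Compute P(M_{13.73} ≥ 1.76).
P(M_{13.73} ≥ 1.76) = 2·P(B_{13.73} ≥ 1.76) = 2(1 − Φ(1.76/√13.73)) ≈ 0.6348

By the reflection principle for Brownian motion, P(M_t ≥ a) = 2 · P(B_t ≥ a) for a ≥ 0. Since B_t ~ N(0, t), P(B_t ≥ 1.76) = 1 − Φ(1.76/√t) = 1 − Φ(1.76/√13.73) = 1 − Φ(0.4750). So
  P(M_{13.73} ≥ 1.76) = 2(1 − Φ(0.4750)) ≈ 0.6348.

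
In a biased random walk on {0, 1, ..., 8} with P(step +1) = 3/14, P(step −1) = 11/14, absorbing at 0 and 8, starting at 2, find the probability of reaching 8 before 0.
P(hit 8 before 0) = (1 − (11/3)^2) / (1 − (11/3)^8) = 729/1913860

Let u_k denote P(reach 8 before 0 | start at k). Boundary: u_0 = 0, u_8 = 1. Recurrence: u_k = 3/14·u_{k+1} + 11/14·u_{k-1} for 1 ≤ k ≤ 7. Try u_k = A + B·r^k with r = q/p = (11/14)/(3/14) = 11/3. Substitution satisfies the recurrence; boundary conditions give:
  u_k = (1 − r^k) / (1 − r^N) = (1 − (11/3)^2) / (1 − (11/3)^8) = 729/1913860.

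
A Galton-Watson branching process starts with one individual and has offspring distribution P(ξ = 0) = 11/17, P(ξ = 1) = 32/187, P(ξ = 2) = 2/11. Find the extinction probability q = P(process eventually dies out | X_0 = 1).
q = 1

Mean offspring μ = 0·11/17 + 1·32/187 + 2·2/11 = 100/187 ≤ 1. For μ ≤ 1 with offspring not concentrated at 1, the Galton-Watson process goes extinct almost surely, so q = 1.
(Algebraic check: The pgf is f(s) = 11/17 + 32/187·s + 2/11·s². The extinction probability q is the smallest fixed point of f in [0, 1]. Setting s = f(s):
  2/11·s² + (32/187 − 1)·s + 11/17 = 0
  2/11·s² − (11/17 + 2/11)·s + 11/17 = 0
which factors as (s − 1)·(2/11·s − 11/17) = 0, giving roots s = 1 and s = (11/17)/(2/11) = 121/34. Since 121/34 ≥ 1, the smallest root in [0, 1] is s = 1.)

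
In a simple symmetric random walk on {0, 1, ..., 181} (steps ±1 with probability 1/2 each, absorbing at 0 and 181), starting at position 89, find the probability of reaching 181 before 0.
P(hit 181 before 0) = 89/181

Let u_k = P(hit 181 before 0 | start at k). Then u_0 = 0, u_181 = 1, and u_k = u_{k-1}/2 + u_{k+1}/2 for 1 ≤ k ≤ 180. This harmonic recurrence is solved by u_k = k/181, giving u_89 = 89/181.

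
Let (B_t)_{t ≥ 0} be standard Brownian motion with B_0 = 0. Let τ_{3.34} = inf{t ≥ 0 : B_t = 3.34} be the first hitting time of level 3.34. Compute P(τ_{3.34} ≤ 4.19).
P(τ_{3.34} ≤ 4.19) = 2(1 − Φ(3.34/√4.19)) = 2(1 − Φ(1.6317)) ≈ 0.1027

By the reflection principle for standard BM, P(τ_b ≤ t) = 2 · P(B_t ≥ b). Since B_t ~ N(0, t), P(B_t ≥ 3.34) = 1 − Φ(3.34/√t) = 1 − Φ(3.34/√4.19) = 1 − Φ(1.6317) ≈ 0.05137. Doubling: P(τ_{3.34} ≤ 4.19) ≈ 2 · 0.05137 = 0.10274 ≈ 0.1027.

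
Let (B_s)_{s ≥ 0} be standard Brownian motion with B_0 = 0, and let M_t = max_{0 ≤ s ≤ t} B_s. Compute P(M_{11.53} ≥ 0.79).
P(M_{11.53} ≥ 0.79) = 2·P(B_{11.53} ≥ 0.79) = 2(1 − Φ(0.79/√11.53)) ≈ 0.8160

By the reflection principle for Brownian motion, P(M_t ≥ a) = 2 · P(B_t ≥ a) for a ≥ 0. Since B_t ~ N(0, t), P(B_t ≥ 0.79) = 1 − Φ(0.79/√t) = 1 − Φ(0.79/√11.53) = 1 − Φ(0.2327). So
  P(M_{11.53} ≥ 0.79) = 2(1 − Φ(0.2327)) ≈ 0.8160.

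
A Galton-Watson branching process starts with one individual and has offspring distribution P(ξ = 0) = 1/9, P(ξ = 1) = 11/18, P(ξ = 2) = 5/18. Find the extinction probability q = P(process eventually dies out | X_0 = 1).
q = 2/5

The pgf is f(s) = 1/9 + 11/18·s + 5/18·s². The extinction probability q is the smallest fixed point of f in [0, 1]. Setting s = f(s):
  5/18·s² + (11/18 − 1)·s + 1/9 = 0
  5/18·s² − (1/9 + 5/18)·s + 1/9 = 0
which factors as (s − 1)·(5/18·s − 1/9) = 0, giving roots s = 1 and s = (1/9)/(5/18) = 2/5.
Mean offspring μ = 11/18 + 2·5/18 = 7/6 > 1 (supercritical), so q < 1. The extinction probability is the smaller root: q = (1/9)/(5/18) = 2/5.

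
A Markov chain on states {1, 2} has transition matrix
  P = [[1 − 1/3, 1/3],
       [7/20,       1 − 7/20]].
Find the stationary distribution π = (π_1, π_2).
π_1 = 21/41, π_2 = 20/41

Solve πP = π with π_1 + π_2 = 1. From πP = π: π_1 · (1 − 1/3) + π_2 · 7/20 = π_1 ⇒ π_2 · 7/20 = π_1 · 1/3 ⇒ π_2/π_1 = (1/3)/(7/20) = 20/21. Together with π_1 + π_2 = 1:
  π_1 = (7/20)/(1/3 + 7/20) = (7/20)/(41/60) = 21/41,
  π_2 = (1/3)/(1/3 + 7/20) = (1/3)/(41/60) = 20/41.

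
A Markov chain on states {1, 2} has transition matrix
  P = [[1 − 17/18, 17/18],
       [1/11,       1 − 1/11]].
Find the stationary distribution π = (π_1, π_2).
π_1 = 18/205, π_2 = 187/205

Solve πP = π with π_1 + π_2 = 1. From πP = π: π_1 · (1 − 17/18) + π_2 · 1/11 = π_1 ⇒ π_2 · 1/11 = π_1 · 17/18 ⇒ π_2/π_1 = (17/18)/(1/11) = 187/18. Together with π_1 + π_2 = 1:
  π_1 = (1/11)/(17/18 + 1/11) = (1/11)/(205/198) = 18/205,
  π_2 = (17/18)/(17/18 + 1/11) = (17/18)/(205/198) = 187/205.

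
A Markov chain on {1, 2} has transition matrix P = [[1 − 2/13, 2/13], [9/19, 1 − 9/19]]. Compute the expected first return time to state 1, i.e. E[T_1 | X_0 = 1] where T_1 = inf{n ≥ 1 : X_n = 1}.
E[T_1 | X_0 = 1] = 1/π_1 = 155/117

For an irreducible recurrent Markov chain with stationary distribution π, E[T_i | X_0 = i] = 1/π_i (Kac's formula). Here π_1 = (9/19)/(2/13 + 9/19) = (9/19)/(155/247) = 117/155, so E[T_1 | X_0 = 1] = 1/π_1 = (2/13 + 9/19)/(9/19) = (155/247)/(9/19) = 155/117.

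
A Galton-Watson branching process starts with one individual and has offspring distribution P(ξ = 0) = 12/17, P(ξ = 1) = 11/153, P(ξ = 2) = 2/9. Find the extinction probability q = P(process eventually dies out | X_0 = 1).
q = 1

Mean offspring μ = 0·12/17 + 1·11/153 + 2·2/9 = 79/153 ≤ 1. For μ ≤ 1 with offspring not concentrated at 1, the Galton-Watson process goes extinct almost surely, so q = 1.
(Algebraic check: The pgf is f(s) = 12/17 + 11/153·s + 2/9·s². The extinction probability q is the smallest fixed point of f in [0, 1]. Setting s = f(s):
  2/9·s² + (11/153 − 1)·s + 12/17 = 0
  2/9·s² − (12/17 + 2/9)·s + 12/17 = 0
which factors as (s − 1)·(2/9·s − 12/17) = 0, giving roots s = 1 and s = (12/17)/(2/9) = 54/17. Since 54/17 ≥ 1, the smallest root in [0, 1] is s = 1.)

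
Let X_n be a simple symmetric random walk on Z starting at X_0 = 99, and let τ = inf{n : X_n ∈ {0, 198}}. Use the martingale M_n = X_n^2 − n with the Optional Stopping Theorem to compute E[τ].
E[τ] = 9801

M_n = X_n^2 − n is a martingale (since E[X_{n+1}^2 | F_n] = X_n^2 + 1). By OST (τ has finite mean in a bounded region), E[M_τ] = E[M_0] = X_0^2 − 0 = 99^2 = 9801. Also E[M_τ] = E[X_τ^2] − E[τ]. The walk exits at 0 or 198, with P(hit 198 first) = 99/198, so E[X_τ^2] = 198^2 · 99/198 + 0 = 19602. Thus E[τ] = E[X_τ^2] − E[M_τ] = 19602 − 9801 = 9801 = 99(198 − 99) = 9801.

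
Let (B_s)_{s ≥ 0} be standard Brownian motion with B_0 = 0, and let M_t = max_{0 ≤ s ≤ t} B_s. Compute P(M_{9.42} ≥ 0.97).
P(M_{9.42} ≥ 0.97) = 2·P(B_{9.42} ≥ 0.97) = 2(1 − Φ(0.97/√9.42)) ≈ 0.7520

By the reflection principle for Brownian motion, P(M_t ≥ a) = 2 · P(B_t ≥ a) for a ≥ 0. Since B_t ~ N(0, t), P(B_t ≥ 0.97) = 1 − Φ(0.97/√t) = 1 − Φ(0.97/√9.42) = 1 − Φ(0.3160). So
  P(M_{9.42} ≥ 0.97) = 2(1 − Φ(0.3160)) ≈ 0.7520.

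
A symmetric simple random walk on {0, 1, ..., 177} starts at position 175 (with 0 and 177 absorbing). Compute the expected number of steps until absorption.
E[τ | X_0 = 175] = 350

Let v_k = E[τ | X_0 = k]. Boundary: v_0 = v_177 = 0. Recurrence: v_k = 1 + (v_{k-1} + v_{k+1})/2 for 1 ≤ k ≤ 176. The particular solution to v_k − (v_{k-1} + v_{k+1})/2 = 1 is v_k = −k^2. Adding homogeneous solution A + B k and matching boundaries gives v_k = k (177 − k). Substituting k = 175: v_175 = 175 · 2 = 350.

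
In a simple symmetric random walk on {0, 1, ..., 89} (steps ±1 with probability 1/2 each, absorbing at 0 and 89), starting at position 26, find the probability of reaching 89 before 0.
P(hit 89 before 0) = 26/89

Let u_k = P(hit 89 before 0 | start at k). Then u_0 = 0, u_89 = 1, and u_k = u_{k-1}/2 + u_{k+1}/2 for 1 ≤ k ≤ 88. This harmonic recurrence is solved by u_k = k/89, giving u_26 = 26/89.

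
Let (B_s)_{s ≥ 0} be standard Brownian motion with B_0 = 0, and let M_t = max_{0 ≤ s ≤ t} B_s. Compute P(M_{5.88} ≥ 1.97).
P(M_{5.88} ≥ 1.97) = 2·P(B_{5.88} ≥ 1.97) = 2(1 − Φ(1.97/√5.88)) ≈ 0.4166

By the reflection principle for Brownian motion, P(M_t ≥ a) = 2 · P(B_t ≥ a) for a ≥ 0. Since B_t ~ N(0, t), P(B_t ≥ 1.97) = 1 − Φ(1.97/√t) = 1 − Φ(1.97/√5.88) = 1 − Φ(0.8124). So
  P(M_{5.88} ≥ 1.97) = 2(1 − Φ(0.8124)) ≈ 0.4166.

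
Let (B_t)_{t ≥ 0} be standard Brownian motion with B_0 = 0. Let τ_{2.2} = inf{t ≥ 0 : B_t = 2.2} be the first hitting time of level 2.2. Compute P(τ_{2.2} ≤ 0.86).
P(τ_{2.2} ≤ 0.86) = 2(1 − Φ(2.2/√0.86)) = 2(1 − Φ(2.3723)) ≈ 0.0177

By the reflection principle for standard BM, P(τ_b ≤ t) = 2 · P(B_t ≥ b). Since B_t ~ N(0, t), P(B_t ≥ 2.2) = 1 − Φ(2.2/√t) = 1 − Φ(2.2/√0.86) = 1 − Φ(2.3723) ≈ 0.00884. Doubling: P(τ_{2.2} ≤ 0.86) ≈ 2 · 0.00884 = 0.01768 ≈ 0.0177.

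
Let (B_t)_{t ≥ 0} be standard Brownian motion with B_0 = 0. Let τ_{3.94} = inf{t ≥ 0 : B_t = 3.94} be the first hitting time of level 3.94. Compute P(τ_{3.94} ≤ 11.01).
P(τ_{3.94} ≤ 11.01) = 2(1 − Φ(3.94/√11.01)) = 2(1 − Φ(1.1874)) ≈ 0.2351

By the reflection principle for standard BM, P(τ_b ≤ t) = 2 · P(B_t ≥ b). Since B_t ~ N(0, t), P(B_t ≥ 3.94) = 1 − Φ(3.94/√t) = 1 − Φ(3.94/√11.01) = 1 − Φ(1.1874) ≈ 0.11753. Doubling: P(τ_{3.94} ≤ 11.01) ≈ 2 · 0.11753 = 0.23506 ≈ 0.2351.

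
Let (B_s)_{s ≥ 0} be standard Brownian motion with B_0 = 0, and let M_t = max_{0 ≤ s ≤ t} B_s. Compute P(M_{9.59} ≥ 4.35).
P(M_{9.59} ≥ 4.35) = 2·P(B_{9.59} ≥ 4.35) = 2(1 − Φ(4.35/√9.59)) ≈ 0.1601

By the reflection principle for Brownian motion, P(M_t ≥ a) = 2 · P(B_t ≥ a) for a ≥ 0. Since B_t ~ N(0, t), P(B_t ≥ 4.35) = 1 − Φ(4.35/√t) = 1 − Φ(4.35/√9.59) = 1 − Φ(1.4047). So
  P(M_{9.59} ≥ 4.35) = 2(1 − Φ(1.4047)) ≈ 0.1601.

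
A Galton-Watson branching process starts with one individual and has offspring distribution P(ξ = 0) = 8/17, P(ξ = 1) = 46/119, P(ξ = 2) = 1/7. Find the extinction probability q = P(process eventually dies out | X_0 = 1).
q = 1

Mean offspring μ = 0·8/17 + 1·46/119 + 2·1/7 = 80/119 ≤ 1. For μ ≤ 1 with offspring not concentrated at 1, the Galton-Watson process goes extinct almost surely, so q = 1.
(Algebraic check: The pgf is f(s) = 8/17 + 46/119·s + 1/7·s². The extinction probability q is the smallest fixed point of f in [0, 1]. Setting s = f(s):
  1/7·s² + (46/119 − 1)·s + 8/17 = 0
  1/7·s² − (8/17 + 1/7)·s + 8/17 = 0
which factors as (s − 1)·(1/7·s − 8/17) = 0, giving roots s = 1 and s = (8/17)/(1/7) = 56/17. Since 56/17 ≥ 1, the smallest root in [0, 1] is s = 1.)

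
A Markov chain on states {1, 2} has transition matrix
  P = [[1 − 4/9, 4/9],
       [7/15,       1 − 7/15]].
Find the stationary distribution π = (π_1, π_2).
π_1 = 21/41, π_2 = 20/41

Solve πP = π with π_1 + π_2 = 1. From πP = π: π_1 · (1 − 4/9) + π_2 · 7/15 = π_1 ⇒ π_2 · 7/15 = π_1 · 4/9 ⇒ π_2/π_1 = (4/9)/(7/15) = 20/21. Together with π_1 + π_2 = 1:
  π_1 = (7/15)/(4/9 + 7/15) = (7/15)/(41/45) = 21/41,
  π_2 = (4/9)/(4/9 + 7/15) = (4/9)/(41/45) = 20/41.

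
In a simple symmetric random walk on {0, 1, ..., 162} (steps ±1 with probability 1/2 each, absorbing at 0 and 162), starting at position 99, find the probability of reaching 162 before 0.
P(hit 162 before 0) = 99/162 = 11/18

Let u_k = P(hit 162 before 0 | start at k). Then u_0 = 0, u_162 = 1, and u_k = u_{k-1}/2 + u_{k+1}/2 for 1 ≤ k ≤ 161. This harmonic recurrence is solved by u_k = k/162, giving u_99 = 99/162 = 11/18.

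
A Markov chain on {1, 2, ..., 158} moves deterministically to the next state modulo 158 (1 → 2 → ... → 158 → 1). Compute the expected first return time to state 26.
E[T_26 | X_0 = 26] = 158

The chain cycles deterministically, so starting at state 26 it returns in exactly 158 steps. Equivalently, the stationary distribution is uniform π_j = 1/158 for every state j, so by Kac's formula E[T_26] = 1/π_26 = 158.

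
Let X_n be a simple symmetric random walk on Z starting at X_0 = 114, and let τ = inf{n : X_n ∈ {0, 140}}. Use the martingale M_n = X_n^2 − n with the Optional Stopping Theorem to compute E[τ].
E[τ] = 2964

M_n = X_n^2 − n is a martingale (since E[X_{n+1}^2 | F_n] = X_n^2 + 1). By OST (τ has finite mean in a bounded region), E[M_τ] = E[M_0] = X_0^2 − 0 = 114^2 = 12996. Also E[M_τ] = E[X_τ^2] − E[τ]. The walk exits at 0 or 140, with P(hit 140 first) = 114/140, so E[X_τ^2] = 140^2 · 114/140 + 0 = 15960. Thus E[τ] = E[X_τ^2] − E[M_τ] = 15960 − 12996 = 2964 = 114(140 − 114) = 2964.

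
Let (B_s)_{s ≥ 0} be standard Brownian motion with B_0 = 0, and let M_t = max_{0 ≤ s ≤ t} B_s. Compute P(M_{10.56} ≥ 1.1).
P(M_{10.56} ≥ 1.1) = 2·P(B_{10.56} ≥ 1.1) = 2(1 − Φ(1.1/√10.56)) ≈ 0.7350

By the reflection principle for Brownian motion, P(M_t ≥ a) = 2 · P(B_t ≥ a) for a ≥ 0. Since B_t ~ N(0, t), P(B_t ≥ 1.1) = 1 − Φ(1.1/√t) = 1 − Φ(1.1/√10.56) = 1 − Φ(0.3385). So
  P(M_{10.56} ≥ 1.1) = 2(1 − Φ(0.3385)) ≈ 0.7350.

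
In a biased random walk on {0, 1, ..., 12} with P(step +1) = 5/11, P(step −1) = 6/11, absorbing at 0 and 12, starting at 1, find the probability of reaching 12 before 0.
P(hit 12 before 0) = (1 − (6/5)^1) / (1 − (6/5)^12) = 48828125/1932641711

Let u_k denote P(reach 12 before 0 | start at k). Boundary: u_0 = 0, u_12 = 1. Recurrence: u_k = 5/11·u_{k+1} + 6/11·u_{k-1} for 1 ≤ k ≤ 11. Try u_k = A + B·r^k with r = q/p = (6/11)/(5/11) = 6/5. Substitution satisfies the recurrence; boundary conditions give:
  u_k = (1 − r^k) / (1 − r^N) = (1 − (6/5)^1) / (1 − (6/5)^12) = 48828125/1932641711.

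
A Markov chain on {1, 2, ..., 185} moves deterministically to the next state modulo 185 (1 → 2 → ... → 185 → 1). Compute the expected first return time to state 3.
E[T_3 | X_0 = 3] = 185

The chain cycles deterministically, so starting at state 3 it returns in exactly 185 steps. Equivalently, the stationary distribution is uniform π_j = 1/185 for every state j, so by Kac's formula E[T_3] = 1/π_3 = 185.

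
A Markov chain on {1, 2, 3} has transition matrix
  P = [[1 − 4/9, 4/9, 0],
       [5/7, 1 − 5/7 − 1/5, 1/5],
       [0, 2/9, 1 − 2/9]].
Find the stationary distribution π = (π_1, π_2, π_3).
π = (225/491, 140/491, 126/491)

This is a birth-death chain on three states, which satisfies detailed balance: π_1 · P_{12} = π_2 · P_{21} and π_2 · P_{23} = π_3 · P_{32}.
From π_1 · 4/9 = π_2 · 5/7: π_2/π_1 = (4/9)/(5/7) = 28/45.
From π_2 · 1/5 = π_3 · 2/9: π_3/π_2 = (1/5)/(2/9) = 9/10.
Take π_1 proportional to 1; then unnormalized π = (1, 28/45, 14/25). Normalize by dividing by the sum 491/225:
  π = (225/491, 140/491, 126/491).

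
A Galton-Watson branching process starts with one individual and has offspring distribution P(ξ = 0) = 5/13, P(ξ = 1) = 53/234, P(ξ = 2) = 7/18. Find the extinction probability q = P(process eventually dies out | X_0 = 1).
q = 90/91

The pgf is f(s) = 5/13 + 53/234·s + 7/18·s². The extinction probability q is the smallest fixed point of f in [0, 1]. Setting s = f(s):
  7/18·s² + (53/234 − 1)·s + 5/13 = 0
  7/18·s² − (5/13 + 7/18)·s + 5/13 = 0
which factors as (s − 1)·(7/18·s − 5/13) = 0, giving roots s = 1 and s = (5/13)/(7/18) = 90/91.
Mean offspring μ = 53/234 + 2·7/18 = 235/234 > 1 (supercritical), so q < 1. The extinction probability is the smaller root: q = (5/13)/(7/18) = 90/91.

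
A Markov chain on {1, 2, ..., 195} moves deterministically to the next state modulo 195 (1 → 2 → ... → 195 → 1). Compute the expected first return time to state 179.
E[T_179 | X_0 = 179] = 195

The chain cycles deterministically, so starting at state 179 it returns in exactly 195 steps. Equivalently, the stationary distribution is uniform π_j = 1/195 for every state j, so by Kac's formula E[T_179] = 1/π_179 = 195.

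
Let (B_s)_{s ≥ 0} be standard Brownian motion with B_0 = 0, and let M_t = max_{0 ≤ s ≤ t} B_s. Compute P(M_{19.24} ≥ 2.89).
P(M_{19.24} ≥ 2.89) = 2·P(B_{19.24} ≥ 2.89) = 2(1 − Φ(2.89/√19.24)) ≈ 0.5100

By the reflection principle for Brownian motion, P(M_t ≥ a) = 2 · P(B_t ≥ a) for a ≥ 0. Since B_t ~ N(0, t), P(B_t ≥ 2.89) = 1 − Φ(2.89/√t) = 1 − Φ(2.89/√19.24) = 1 − Φ(0.6589). So
  P(M_{19.24} ≥ 2.89) = 2(1 − Φ(0.6589)) ≈ 0.5100.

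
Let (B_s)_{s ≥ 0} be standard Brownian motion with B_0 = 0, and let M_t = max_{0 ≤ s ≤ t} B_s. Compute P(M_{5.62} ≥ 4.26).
P(M_{5.62} ≥ 4.26) = 2·P(B_{5.62} ≥ 4.26) = 2(1 − Φ(4.26/√5.62)) ≈ 0.0723

By the reflection principle for Brownian motion, P(M_t ≥ a) = 2 · P(B_t ≥ a) for a ≥ 0. Since B_t ~ N(0, t), P(B_t ≥ 4.26) = 1 − Φ(4.26/√t) = 1 − Φ(4.26/√5.62) = 1 − Φ(1.7970). So
  P(M_{5.62} ≥ 4.26) = 2(1 − Φ(1.7970)) ≈ 0.0723.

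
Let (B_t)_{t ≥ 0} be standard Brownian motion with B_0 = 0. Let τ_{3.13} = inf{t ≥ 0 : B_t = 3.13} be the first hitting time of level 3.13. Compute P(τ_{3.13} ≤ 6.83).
P(τ_{3.13} ≤ 6.83) = 2(1 − Φ(3.13/√6.83)) = 2(1 − Φ(1.1977)) ≈ 0.2310

By the reflection principle for standard BM, P(τ_b ≤ t) = 2 · P(B_t ≥ b). Since B_t ~ N(0, t), P(B_t ≥ 3.13) = 1 − Φ(3.13/√t) = 1 − Φ(3.13/√6.83) = 1 − Φ(1.1977) ≈ 0.11552. Doubling: P(τ_{3.13} ≤ 6.83) ≈ 2 · 0.11552 = 0.23104 ≈ 0.2310.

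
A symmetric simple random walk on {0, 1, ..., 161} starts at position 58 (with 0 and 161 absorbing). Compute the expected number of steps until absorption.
E[τ | X_0 = 58] = 5974

Let v_k = E[τ | X_0 = k]. Boundary: v_0 = v_161 = 0. Recurrence: v_k = 1 + (v_{k-1} + v_{k+1})/2 for 1 ≤ k ≤ 160. The particular solution to v_k − (v_{k-1} + v_{k+1})/2 = 1 is v_k = −k^2. Adding homogeneous solution A + B k and matching boundaries gives v_k = k (161 − k). Substituting k = 58: v_58 = 58 · 103 = 5974.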